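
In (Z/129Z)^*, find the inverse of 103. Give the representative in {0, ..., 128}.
Apply the extended Euclidean algorithm to (129, 103), tracking rows (r, s, t) with s·129 + t·103 = r. Each division r_prev = q·r_cur + r_new produces the new row as (previous row) − q·(current row):
  row A: (129, 1, 0)   [1·129 + 0·103 = 129]
  row B: (103, 0, 1)   [0·129 + 1·103 = 103]
  129 = 1·103 + 26   → row C = row A − 1·row B = (26, 1, −1)   [check: 1·129 − 1·103 = 26]
  103 = 3·26 + 25   → row D = row B − 3·row C = (25, −3, 4)   [check: −3·129 + 4·103 = 25]
  26 = 1·25 + 1   → row E = row C − 1·row D = (1, 4, −5)   [check: 4·129 − 5·103 = 1]
  25 = 25·1 + 0   → remainder 0, stop. gcd = 1 (last nonzero row E).
The gcd is 1, so 103 is invertible mod 129. The last nonzero row gives 4·129 − 5·103 = 1, so t = −5. So 103^(−1) ≡ −5 ≡ 124 (mod 129). Verify: 103 · 124 = 12772 ≡ 1 (mod 129). ✓

Final answer: 103^(−1) ≡ 124 (mod 129)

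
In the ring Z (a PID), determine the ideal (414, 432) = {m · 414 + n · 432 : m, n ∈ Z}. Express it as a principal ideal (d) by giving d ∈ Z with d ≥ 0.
In the PID Z, (a, b) is generated by gcd(a, b). Compute gcd(432, 414) with the extended Euclidean algorithm, tracking rows (r, s, t) with s·432 + t·414 = r:
  row A: (432, 1, 0)   [1·432 + 0·414 = 432]
  row B: (414, 0, 1)   [0·432 + 1·414 = 414]
  432 = 1·414 + 18   → row C = row A − 1·row B = (18, 1, −1)   [check: 1·432 − 1·414 = 18]
  414 = 23·18 + 0   → remainder 0, stop. gcd = 18 (last nonzero row C).
So gcd(414, 432) = 18, with Bézout identity 1·432 − 1·414 = 18. Containment (⊇): the Bézout identity exhibits 18 as an element of (414, 432), giving (18) ⊆ (414, 432). Containment (⊆): since 18 | 414 and 18 | 432 (414 = 18·23, 432 = 18·24), every Z-linear combination of 414 and 432 is divisible by 18, so (414, 432) ⊆ (18). Therefore (414, 432) = (18), d = 18.

Final answer: (414, 432) = (18); d = 18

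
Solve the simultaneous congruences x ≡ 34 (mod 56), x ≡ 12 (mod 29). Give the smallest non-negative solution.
x ≡ 650 (mod 1624); the representative in [0, 1624) is 650

The moduli 56, 29 are pairwise coprime, so by the CRT there is a unique solution mod 56·29 = 1624.
Solve by successive substitution. Start with x ≡ 34 (mod 56).
  Combine with x ≡ 12 (mod 29): write x = 34 + 56·t and require 34 + 56·t ≡ 12 (mod 29), i.e. 56·t ≡ 12 − 34 ≡ 7 (mod 29). Since 56^(−1) ≡ 14 (mod 29) (56 ≡ 27 (mod 29)), t ≡ 14·7 ≡ 11 (mod 29). So x ≡ 34 + 56·11 = 650 (mod 1624).
Unique solution in [0, 1624): x = 650.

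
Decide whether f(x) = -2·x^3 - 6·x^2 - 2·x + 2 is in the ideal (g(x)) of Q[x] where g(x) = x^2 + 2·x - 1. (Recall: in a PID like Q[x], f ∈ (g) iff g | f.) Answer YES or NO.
In Q[x] the ideal (g) consists of all multiples of g, so f ∈ (g) iff g | f, i.e. iff the remainder of f on division by g is 0. Divide f by g (g is monic, so eliminate the leading term of the running remainder at each step):
  leading term -2·x^3: subtract (-2·x)·g(x) = -2·x^3 - 4·x^2 + 2·x, leaving -2·x^2 - 4·x + 2
  leading term -2·x^2: subtract (-2)·g(x) = -2·x^2 - 4·x + 2, leaving 0
The remainder is 0, so f(x) = g(x) · h(x) with h(x) = -2·x - 2. Hence g | f, i.e. f ∈ (g).

Final answer: YES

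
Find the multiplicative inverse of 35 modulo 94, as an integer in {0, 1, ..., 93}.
Apply the extended Euclidean algorithm to (94, 35), tracking rows (r, s, t) with s·94 + t·35 = r. Each division r_prev = q·r_cur + r_new produces the new row as (previous row) − q·(current row):
  row A: (94, 1, 0)   [1·94 + 0·35 = 94]
  row B: (35, 0, 1)   [0·94 + 1·35 = 35]
  94 = 2·35 + 24   → row C = row A − 2·row B = (24, 1, −2)   [check: 1·94 − 2·35 = 24]
  35 = 1·24 + 11   → row D = row B − 1·row C = (11, −1, 3)   [check: −1·94 + 3·35 = 11]
  24 = 2·11 + 2   → row E = row C − 2·row D = (2, 3, −8)   [check: 3·94 − 8·35 = 2]
  11 = 5·2 + 1   → row F = row D − 5·row E = (1, −16, 43)   [check: −16·94 + 43·35 = 1]
  2 = 2·1 + 0   → remainder 0, stop. gcd = 1 (last nonzero row F).
The gcd is 1, so 35 is invertible mod 94. The last nonzero row gives −16·94 + 43·35 = 1, so t = 43. So 35^(−1) ≡ 43 (mod 94). Verify: 35 · 43 = 1505 ≡ 1 (mod 94). ✓

Final answer: 35^(−1) ≡ 43 (mod 94)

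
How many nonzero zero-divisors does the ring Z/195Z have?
In Z/195Z each nonzero element is either a unit (gcd with 195 is 1) or a zero-divisor (gcd > 1). The number of units is φ(195): factorise 195 = 3 · 5 · 13, so φ(195) = (3 − 1) · (5 − 1) · (13 − 1) = 2 · 4 · 12 = 96. The nonzero elements number 195 − 1 = 194. Hence the nonzero zero-divisors number 194 − 96 = 98.

Final answer: Z/195Z has 98 nonzero zero-divisors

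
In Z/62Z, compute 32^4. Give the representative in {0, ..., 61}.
Use repeated squaring. Binary(4) = 100. Walk through the bits of the exponent 4 left-to-right: at each bit after the leading one, square the running value, then multiply by 32 if the bit is 1 (always reducing mod 62):
  bit 1 = 1 (leading): start with 32.
  bit 2 = 0: square 32^2 = 1024 ≡ 32 (mod 62).
  bit 3 = 0: square 32^2 = 1024 ≡ 32 (mod 62).
Final value: 32^4 ≡ 32 (mod 62).

Final answer: 32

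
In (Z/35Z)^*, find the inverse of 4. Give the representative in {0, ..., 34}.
Apply the extended Euclidean algorithm to (35, 4), tracking rows (r, s, t) with s·35 + t·4 = r. Each division r_prev = q·r_cur + r_new produces the new row as (previous row) − q·(current row):
  row A: (35, 1, 0)   [1·35 + 0·4 = 35]
  row B: (4, 0, 1)   [0·35 + 1·4 = 4]
  35 = 8·4 + 3   → row C = row A − 8·row B = (3, 1, −8)   [check: 1·35 − 8·4 = 3]
  4 = 1·3 + 1   → row D = row B − 1·row C = (1, −1, 9)   [check: −1·35 + 9·4 = 1]
  3 = 3·1 + 0   → remainder 0, stop. gcd = 1 (last nonzero row D).
The gcd is 1, so 4 is invertible mod 35. The last nonzero row gives −1·35 + 9·4 = 1, so t = 9. So 4^(−1) ≡ 9 (mod 35). Verify: 4 · 9 = 36 ≡ 1 (mod 35). ✓

Final answer: 4^(−1) ≡ 9 (mod 35)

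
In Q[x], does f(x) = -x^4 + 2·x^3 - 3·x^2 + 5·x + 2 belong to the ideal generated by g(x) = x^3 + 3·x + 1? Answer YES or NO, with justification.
YES

In Q[x] the ideal (g) consists of all multiples of g, so f ∈ (g) iff g | f, i.e. iff the remainder of f on division by g is 0. Divide f by g (g is monic, so eliminate the leading term of the running remainder at each step):
  leading term -x^4: subtract (-x)·g(x) = -x^4 - 3·x^2 - x, leaving 2·x^3 + 6·x + 2
  leading term 2·x^3: subtract (2)·g(x) = 2·x^3 + 6·x + 2, leaving 0
The remainder is 0, so f(x) = g(x) · h(x) with h(x) = 2 - x. Hence g | f, i.e. f ∈ (g).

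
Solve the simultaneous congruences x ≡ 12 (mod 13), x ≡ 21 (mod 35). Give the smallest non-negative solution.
x ≡ 441 (mod 455); the representative in [0, 455) is 441

The moduli 13, 35 are pairwise coprime, so by the CRT there is a unique solution mod 13·35 = 455.
Solve by successive substitution. Start with x ≡ 12 (mod 13).
  Combine with x ≡ 21 (mod 35): write x = 12 + 13·t and require 12 + 13·t ≡ 21 (mod 35), i.e. 13·t ≡ 21 − 12 ≡ 9 (mod 35). Since 13^(−1) ≡ 27 (mod 35), t ≡ 27·9 ≡ 33 (mod 35). So x ≡ 12 + 13·33 = 441 (mod 455).
Unique solution in [0, 455): x = 441.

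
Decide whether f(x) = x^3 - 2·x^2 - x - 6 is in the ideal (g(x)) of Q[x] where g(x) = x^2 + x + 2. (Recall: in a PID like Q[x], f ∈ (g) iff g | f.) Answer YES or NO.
In Q[x] the ideal (g) consists of all multiples of g, so f ∈ (g) iff g | f, i.e. iff the remainder of f on division by g is 0. Divide f by g (g is monic, so eliminate the leading term of the running remainder at each step):
  leading term x^3: subtract (x)·g(x) = x^3 + x^2 + 2·x, leaving -3·x^2 - 3·x - 6
  leading term -3·x^2: subtract (-3)·g(x) = -3·x^2 - 3·x - 6, leaving 0
The remainder is 0, so f(x) = g(x) · h(x) with h(x) = x - 3. Hence g | f, i.e. f ∈ (g).

Final answer: YES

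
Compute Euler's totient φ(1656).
φ(1656) = 528

φ is multiplicative, with φ(p^e) = p^e − p^(e−1). Factorise 1656 = 2^3 · 3^2 · 23. Then
  φ(1656) = (2^3 − 2^2) · (3^2 − 3^1) · (23 − 1) = 4 · 6 · 22 = 528.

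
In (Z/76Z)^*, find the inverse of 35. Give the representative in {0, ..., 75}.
35^(−1) ≡ 63 (mod 76)

Apply the extended Euclidean algorithm to (76, 35), tracking rows (r, s, t) with s·76 + t·35 = r. Each division r_prev = q·r_cur + r_new produces the new row as (previous row) − q·(current row):
  row A: (76, 1, 0)   [1·76 + 0·35 = 76]
  row B: (35, 0, 1)   [0·76 + 1·35 = 35]
  76 = 2·35 + 6   → row C = row A − 2·row B = (6, 1, −2)   [check: 1·76 − 2·35 = 6]
  35 = 5·6 + 5   → row D = row B − 5·row C = (5, −5, 11)   [check: −5·76 + 11·35 = 5]
  6 = 1·5 + 1   → row E = row C − 1·row D = (1, 6, −13)   [check: 6·76 − 13·35 = 1]
  5 = 5·1 + 0   → remainder 0, stop. gcd = 1 (last nonzero row E).
The gcd is 1, so 35 is invertible mod 76. The last nonzero row gives 6·76 − 13·35 = 1, so t = −13. So 35^(−1) ≡ −13 ≡ 63 (mod 76). Verify: 35 · 63 = 2205 ≡ 1 (mod 76). ✓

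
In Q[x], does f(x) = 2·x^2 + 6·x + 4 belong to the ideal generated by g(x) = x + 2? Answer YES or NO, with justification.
YES

In Q[x] the ideal (g) consists of all multiples of g, so f ∈ (g) iff g | f, i.e. iff the remainder of f on division by g is 0. Divide f by g (g is monic, so eliminate the leading term of the running remainder at each step):
  leading term 2·x^2: subtract (2·x)·g(x) = 2·x^2 + 4·x, leaving 2·x + 4
  leading term 2·x: subtract (2)·g(x) = 2·x + 4, leaving 0
The remainder is 0, so f(x) = g(x) · h(x) with h(x) = 2·x + 2. Hence g | f, i.e. f ∈ (g).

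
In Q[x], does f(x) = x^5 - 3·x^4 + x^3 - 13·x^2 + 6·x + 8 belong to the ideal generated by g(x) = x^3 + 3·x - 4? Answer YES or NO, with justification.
In Q[x] the ideal (g) consists of all multiples of g, so f ∈ (g) iff g | f, i.e. iff the remainder of f on division by g is 0. Divide f by g (g is monic, so eliminate the leading term of the running remainder at each step):
  leading term x^5: subtract (x^2)·g(x) = x^5 + 3·x^3 - 4·x^2, leaving -3·x^4 - 2·x^3 - 9·x^2 + 6·x + 8
  leading term -3·x^4: subtract (-3·x)·g(x) = -3·x^4 - 9·x^2 + 12·x, leaving -2·x^3 - 6·x + 8
  leading term -2·x^3: subtract (-2)·g(x) = -2·x^3 - 6·x + 8, leaving 0
The remainder is 0, so f(x) = g(x) · h(x) with h(x) = x^2 - 3·x - 2. Hence g | f, i.e. f ∈ (g).

Final answer: YES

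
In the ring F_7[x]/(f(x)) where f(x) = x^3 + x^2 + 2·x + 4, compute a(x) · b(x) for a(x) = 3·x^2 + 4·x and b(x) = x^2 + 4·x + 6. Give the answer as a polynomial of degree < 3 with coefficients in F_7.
Multiply as integer polynomials: a · b = 3·x^4 + 16·x^3 + 34·x^2 + 24·x. Reducing coefficients mod 7: a · b ≡ 3·x^4 + 2·x^3 + 6·x^2 + 3·x. Now divide by f(x) = x^3 + x^2 + 2·x + 4 in F_7[x], eliminating the leading term at each step:
  leading term 3·x^4: subtract (3·x)·f(x) = 3·x^4 + 3·x^3 + 6·x^2 + 5·x, leaving 6·x^3 + 5·x (coefficients mod 7)
  leading term 6·x^3: subtract (6)·f(x) = 6·x^3 + 6·x^2 + 5·x + 3, leaving x^2 + 4 (coefficients mod 7)
The degree is now < 3, so this is the remainder. Hence a · b ≡ x^2 + 4 in F_7[x]/(f).

Final answer: a · b ≡ x^2 + 4 (mod f(x))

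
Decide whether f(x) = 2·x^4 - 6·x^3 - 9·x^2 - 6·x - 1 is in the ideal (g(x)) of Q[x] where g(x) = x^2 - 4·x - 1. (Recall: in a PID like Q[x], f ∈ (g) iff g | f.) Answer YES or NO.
In Q[x] the ideal (g) consists of all multiples of g, so f ∈ (g) iff g | f, i.e. iff the remainder of f on division by g is 0. Divide f by g (g is monic, so eliminate the leading term of the running remainder at each step):
  leading term 2·x^4: subtract (2·x^2)·g(x) = 2·x^4 - 8·x^3 - 2·x^2, leaving 2·x^3 - 7·x^2 - 6·x - 1
  leading term 2·x^3: subtract (2·x)·g(x) = 2·x^3 - 8·x^2 - 2·x, leaving x^2 - 4·x - 1
  leading term x^2: subtract (1)·g(x) = x^2 - 4·x - 1, leaving 0
The remainder is 0, so f(x) = g(x) · h(x) with h(x) = 2·x^2 + 2·x + 1. Hence g | f, i.e. f ∈ (g).

Final answer: YES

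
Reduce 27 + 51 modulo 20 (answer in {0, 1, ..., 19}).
18

Reduce the summands first: 27 ≡ 7, 51 ≡ 11 (mod 20), so 27 + 51 ≡ 7 + 11 (mod 20). 7 + 11 = 18; 18 = 0·20 + 18, so (27 + 51) mod 20 = 18.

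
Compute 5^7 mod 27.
14

Use repeated squaring. Binary(7) = 111. Walk through the bits of the exponent 7 left-to-right: at each bit after the leading one, square the running value, then multiply by 5 if the bit is 1 (always reducing mod 27):
  bit 1 = 1 (leading): start with 5.
  bit 2 = 1: square 5^2 = 25; bit is 1, so multiply 25·5 = 125 ≡ 17 (mod 27).
  bit 3 = 1: square 17^2 = 289 ≡ 19; bit is 1, so multiply 19·5 = 95 ≡ 14 (mod 27).
Final value: 5^7 ≡ 14 (mod 27).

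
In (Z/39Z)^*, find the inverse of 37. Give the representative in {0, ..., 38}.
37^(−1) ≡ 19 (mod 39)

Apply the extended Euclidean algorithm to (39, 37), tracking rows (r, s, t) with s·39 + t·37 = r. Each division r_prev = q·r_cur + r_new produces the new row as (previous row) − q·(current row):
  row A: (39, 1, 0)   [1·39 + 0·37 = 39]
  row B: (37, 0, 1)   [0·39 + 1·37 = 37]
  39 = 1·37 + 2   → row C = row A − 1·row B = (2, 1, −1)   [check: 1·39 − 1·37 = 2]
  37 = 18·2 + 1   → row D = row B − 18·row C = (1, −18, 19)   [check: −18·39 + 19·37 = 1]
  2 = 2·1 + 0   → remainder 0, stop. gcd = 1 (last nonzero row D).
The gcd is 1, so 37 is invertible mod 39. The last nonzero row gives −18·39 + 19·37 = 1, so t = 19. So 37^(−1) ≡ 19 (mod 39). Verify: 37 · 19 = 703 ≡ 1 (mod 39). ✓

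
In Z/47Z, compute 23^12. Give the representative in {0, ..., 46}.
Use repeated squaring. Binary(12) = 1100. Walk through the bits of the exponent 12 left-to-right: at each bit after the leading one, square the running value, then multiply by 23 if the bit is 1 (always reducing mod 47):
  bit 1 = 1 (leading): start with 23.
  bit 2 = 1: square 23^2 = 529 ≡ 12; bit is 1, so multiply 12·23 = 276 ≡ 41 (mod 47).
  bit 3 = 0: square 41^2 = 1681 ≡ 36 (mod 47).
  bit 4 = 0: square 36^2 = 1296 ≡ 27 (mod 47).
Final value: 23^12 ≡ 27 (mod 47).

Final answer: 27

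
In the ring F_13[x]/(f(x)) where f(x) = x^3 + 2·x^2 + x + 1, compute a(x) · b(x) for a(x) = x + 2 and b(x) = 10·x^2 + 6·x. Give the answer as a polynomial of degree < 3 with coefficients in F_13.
Multiply as integer polynomials: a · b = 10·x^3 + 26·x^2 + 12·x. Reducing coefficients mod 13: a · b ≡ 10·x^3 + 12·x. Now divide by f(x) = x^3 + 2·x^2 + x + 1 in F_13[x], eliminating the leading term at each step:
  leading term 10·x^3: subtract (10)·f(x) = 10·x^3 + 7·x^2 + 10·x + 10, leaving 6·x^2 + 2·x + 3 (coefficients mod 13)
The degree is now < 3, so this is the remainder. Hence a · b ≡ 6·x^2 + 2·x + 3 in F_13[x]/(f).

Final answer: a · b ≡ 6·x^2 + 2·x + 3 (mod f(x))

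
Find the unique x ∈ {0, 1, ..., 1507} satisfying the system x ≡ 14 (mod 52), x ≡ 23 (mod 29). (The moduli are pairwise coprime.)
The moduli 52, 29 are pairwise coprime, so by the CRT there is a unique solution mod 52·29 = 1508.
Solve by successive substitution. Start with x ≡ 14 (mod 52).
  Combine with x ≡ 23 (mod 29): write x = 14 + 52·t and require 14 + 52·t ≡ 23 (mod 29), i.e. 52·t ≡ 23 − 14 ≡ 9 (mod 29). Since 52^(−1) ≡ 24 (mod 29) (52 ≡ 23 (mod 29)), t ≡ 24·9 ≡ 13 (mod 29). So x ≡ 14 + 52·13 = 690 (mod 1508).
Unique solution in [0, 1508): x = 690.

Final answer: x ≡ 690 (mod 1508); the representative in [0, 1508) is 690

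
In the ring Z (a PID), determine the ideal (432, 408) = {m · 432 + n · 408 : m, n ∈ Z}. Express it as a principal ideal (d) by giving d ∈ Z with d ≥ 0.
In the PID Z, (a, b) is generated by gcd(a, b). Compute gcd(432, 408) with the extended Euclidean algorithm, tracking rows (r, s, t) with s·432 + t·408 = r:
  row A: (432, 1, 0)   [1·432 + 0·408 = 432]
  row B: (408, 0, 1)   [0·432 + 1·408 = 408]
  432 = 1·408 + 24   → row C = row A − 1·row B = (24, 1, −1)   [check: 1·432 − 1·408 = 24]
  408 = 17·24 + 0   → remainder 0, stop. gcd = 24 (last nonzero row C).
So gcd(432, 408) = 24, with Bézout identity 1·432 − 1·408 = 24. Containment (⊇): the Bézout identity exhibits 24 as an element of (432, 408), giving (24) ⊆ (432, 408). Containment (⊆): since 24 | 432 and 24 | 408 (432 = 24·18, 408 = 24·17), every Z-linear combination of 432 and 408 is divisible by 24, so (432, 408) ⊆ (24). Therefore (432, 408) = (24), d = 24.

Final answer: (432, 408) = (24); d = 24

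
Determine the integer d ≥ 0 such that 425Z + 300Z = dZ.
(425, 300) = (25); d = 25

In the PID Z, (a, b) is generated by gcd(a, b). Compute gcd(425, 300) with the extended Euclidean algorithm, tracking rows (r, s, t) with s·425 + t·300 = r:
  row A: (425, 1, 0)   [1·425 + 0·300 = 425]
  row B: (300, 0, 1)   [0·425 + 1·300 = 300]
  425 = 1·300 + 125   → row C = row A − 1·row B = (125, 1, −1)   [check: 1·425 − 1·300 = 125]
  300 = 2·125 + 50   → row D = row B − 2·row C = (50, −2, 3)   [check: −2·425 + 3·300 = 50]
  125 = 2·50 + 25   → row E = row C − 2·row D = (25, 5, −7)   [check: 5·425 − 7·300 = 25]
  50 = 2·25 + 0   → remainder 0, stop. gcd = 25 (last nonzero row E).
So gcd(425, 300) = 25, with Bézout identity 5·425 − 7·300 = 25. Containment (⊇): the Bézout identity exhibits 25 as an element of (425, 300), giving (25) ⊆ (425, 300). Containment (⊆): since 25 | 425 and 25 | 300 (425 = 25·17, 300 = 25·12), every Z-linear combination of 425 and 300 is divisible by 25, so (425, 300) ⊆ (25). Therefore (425, 300) = (25), d = 25.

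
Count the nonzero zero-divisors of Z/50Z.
In Z/50Z each nonzero element is either a unit (gcd with 50 is 1) or a zero-divisor (gcd > 1). The number of units is φ(50): factorise 50 = 2 · 5^2, so φ(50) = (2 − 1) · (5^2 − 5^1) = 1 · 20 = 20. The nonzero elements number 50 − 1 = 49. Hence the nonzero zero-divisors number 49 − 20 = 29.

Final answer: Z/50Z has 29 nonzero zero-divisors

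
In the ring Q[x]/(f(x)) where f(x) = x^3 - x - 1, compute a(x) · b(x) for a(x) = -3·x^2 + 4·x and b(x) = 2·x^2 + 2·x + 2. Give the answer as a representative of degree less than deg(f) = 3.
a · b ≡ -4·x^2 + 4·x + 2 (mod f(x))

First multiply in Q[x] without reducing: a · b = -6·x^4 + 2·x^3 + 2·x^2 + 8·x. Now divide by f(x) = x^3 - x - 1, eliminating the leading term at each step:
  leading term -6·x^4: subtract (-6·x)·f(x) = -6·x^4 + 6·x^2 + 6·x, leaving 2·x^3 - 4·x^2 + 2·x
  leading term 2·x^3: subtract (2)·f(x) = 2·x^3 - 2·x - 2, leaving -4·x^2 + 4·x + 2
The degree is now < 3, so this is the remainder. Hence a · b ≡ -4·x^2 + 4·x + 2 in Q[x]/(f).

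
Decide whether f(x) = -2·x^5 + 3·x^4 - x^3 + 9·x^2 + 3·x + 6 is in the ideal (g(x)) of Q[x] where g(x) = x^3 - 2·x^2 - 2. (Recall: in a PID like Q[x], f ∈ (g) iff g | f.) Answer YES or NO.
In Q[x] the ideal (g) consists of all multiples of g, so f ∈ (g) iff g | f, i.e. iff the remainder of f on division by g is 0. Divide f by g (g is monic, so eliminate the leading term of the running remainder at each step):
  leading term -2·x^5: subtract (-2·x^2)·g(x) = -2·x^5 + 4·x^4 + 4·x^2, leaving -x^4 - x^3 + 5·x^2 + 3·x + 6
  leading term -x^4: subtract (-x)·g(x) = -x^4 + 2·x^3 + 2·x, leaving -3·x^3 + 5·x^2 + x + 6
  leading term -3·x^3: subtract (-3)·g(x) = -3·x^3 + 6·x^2 + 6, leaving -x^2 + x
The remainder r(x) = -x^2 + x ≠ 0 (and deg r < deg g), so g ∤ f, i.e. f ∉ (g).

Final answer: NO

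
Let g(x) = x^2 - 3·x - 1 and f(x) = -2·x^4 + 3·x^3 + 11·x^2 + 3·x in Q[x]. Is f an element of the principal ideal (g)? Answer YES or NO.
In Q[x] the ideal (g) consists of all multiples of g, so f ∈ (g) iff g | f, i.e. iff the remainder of f on division by g is 0. Divide f by g (g is monic, so eliminate the leading term of the running remainder at each step):
  leading term -2·x^4: subtract (-2·x^2)·g(x) = -2·x^4 + 6·x^3 + 2·x^2, leaving -3·x^3 + 9·x^2 + 3·x
  leading term -3·x^3: subtract (-3·x)·g(x) = -3·x^3 + 9·x^2 + 3·x, leaving 0
The remainder is 0, so f(x) = g(x) · h(x) with h(x) = -2·x^2 - 3·x. Hence g | f, i.e. f ∈ (g).

Final answer: YES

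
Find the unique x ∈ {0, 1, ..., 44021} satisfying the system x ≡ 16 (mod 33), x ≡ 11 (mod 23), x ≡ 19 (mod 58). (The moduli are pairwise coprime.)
The moduli 33, 23, 58 are pairwise coprime, so by the CRT there is a unique solution mod 33·23·58 = 44022.
Solve by successive substitution. Start with x ≡ 16 (mod 33).
  Combine with x ≡ 11 (mod 23): write x = 16 + 33·t and require 16 + 33·t ≡ 11 (mod 23), i.e. 33·t ≡ 11 − 16 ≡ 18 (mod 23). Since 33^(−1) ≡ 7 (mod 23) (33 ≡ 10 (mod 23)), t ≡ 7·18 ≡ 11 (mod 23). So x ≡ 16 + 33·11 = 379 (mod 759).
  Combine with x ≡ 19 (mod 58): write x = 379 + 759·t and require 379 + 759·t ≡ 19 (mod 58), i.e. 759·t ≡ 19 − 379 ≡ 46 (mod 58). Since 759^(−1) ≡ 35 (mod 58) (759 ≡ 5 (mod 58)), t ≡ 35·46 ≡ 44 (mod 58). So x ≡ 379 + 759·44 = 33775 (mod 44022).
Unique solution in [0, 44022): x = 33775.

Final answer: x ≡ 33775 (mod 44022); the representative in [0, 44022) is 33775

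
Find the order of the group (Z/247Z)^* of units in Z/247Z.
(Z/247Z)^* consists of the classes a with gcd(a, 247) = 1, so its order is φ(247). φ is multiplicative, with φ(p^e) = p^e − p^(e−1). Factorise 247 = 13 · 19. Then
  φ(247) = (13 − 1) · (19 − 1) = 12 · 18 = 216.
Thus |(Z/247Z)^*| = 216.

Final answer: |(Z/247Z)^*| = 216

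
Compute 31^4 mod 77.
Use repeated squaring. Binary(4) = 100. Walk through the bits of the exponent 4 left-to-right: at each bit after the leading one, square the running value, then multiply by 31 if the bit is 1 (always reducing mod 77):
  bit 1 = 1 (leading): start with 31.
  bit 2 = 0: square 31^2 = 961 ≡ 37 (mod 77).
  bit 3 = 0: square 37^2 = 1369 ≡ 60 (mod 77).
Final value: 31^4 ≡ 60 (mod 77).

Final answer: 60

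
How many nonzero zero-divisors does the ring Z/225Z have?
Z/225Z has 104 nonzero zero-divisors

In Z/225Z each nonzero element is either a unit (gcd with 225 is 1) or a zero-divisor (gcd > 1). The number of units is φ(225): factorise 225 = 3^2 · 5^2, so φ(225) = (3^2 − 3^1) · (5^2 − 5^1) = 6 · 20 = 120. The nonzero elements number 225 − 1 = 224. Hence the nonzero zero-divisors number 224 − 120 = 104.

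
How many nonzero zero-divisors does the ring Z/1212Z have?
In Z/1212Z each nonzero element is either a unit (gcd with 1212 is 1) or a zero-divisor (gcd > 1). The number of units is φ(1212): factorise 1212 = 2^2 · 3 · 101, so φ(1212) = (2^2 − 2^1) · (3 − 1) · (101 − 1) = 2 · 2 · 100 = 400. The nonzero elements number 1212 − 1 = 1211. Hence the nonzero zero-divisors number 1211 − 400 = 811.

Final answer: Z/1212Z has 811 nonzero zero-divisors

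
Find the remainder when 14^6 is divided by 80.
16

Use repeated squaring. Binary(6) = 110. Walk through the bits of the exponent 6 left-to-right: at each bit after the leading one, square the running value, then multiply by 14 if the bit is 1 (always reducing mod 80):
  bit 1 = 1 (leading): start with 14.
  bit 2 = 1: square 14^2 = 196 ≡ 36; bit is 1, so multiply 36·14 = 504 ≡ 24 (mod 80).
  bit 3 = 0: square 24^2 = 576 ≡ 16 (mod 80).
Final value: 14^6 ≡ 16 (mod 80).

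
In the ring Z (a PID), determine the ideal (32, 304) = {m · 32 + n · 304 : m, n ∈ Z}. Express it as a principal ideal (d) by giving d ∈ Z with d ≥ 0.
In the PID Z, (a, b) is generated by gcd(a, b). Compute gcd(304, 32) with the extended Euclidean algorithm, tracking rows (r, s, t) with s·304 + t·32 = r:
  row A: (304, 1, 0)   [1·304 + 0·32 = 304]
  row B: (32, 0, 1)   [0·304 + 1·32 = 32]
  304 = 9·32 + 16   → row C = row A − 9·row B = (16, 1, −9)   [check: 1·304 − 9·32 = 16]
  32 = 2·16 + 0   → remainder 0, stop. gcd = 16 (last nonzero row C).
So gcd(32, 304) = 16, with Bézout identity 1·304 − 9·32 = 16. Containment (⊇): the Bézout identity exhibits 16 as an element of (32, 304), giving (16) ⊆ (32, 304). Containment (⊆): since 16 | 32 and 16 | 304 (32 = 16·2, 304 = 16·19), every Z-linear combination of 32 and 304 is divisible by 16, so (32, 304) ⊆ (16). Therefore (32, 304) = (16), d = 16.

Final answer: (32, 304) = (16); d = 16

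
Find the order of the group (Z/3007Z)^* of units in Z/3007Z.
|(Z/3007Z)^*| = 2880

(Z/3007Z)^* consists of the classes a with gcd(a, 3007) = 1, so its order is φ(3007). φ is multiplicative, with φ(p^e) = p^e − p^(e−1). Factorise 3007 = 31 · 97. Then
  φ(3007) = (31 − 1) · (97 − 1) = 30 · 96 = 2880.
Thus |(Z/3007Z)^*| = 2880.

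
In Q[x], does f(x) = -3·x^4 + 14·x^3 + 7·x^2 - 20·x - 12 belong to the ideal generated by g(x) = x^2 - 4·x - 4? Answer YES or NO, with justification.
YES

In Q[x] the ideal (g) consists of all multiples of g, so f ∈ (g) iff g | f, i.e. iff the remainder of f on division by g is 0. Divide f by g (g is monic, so eliminate the leading term of the running remainder at each step):
  leading term -3·x^4: subtract (-3·x^2)·g(x) = -3·x^4 + 12·x^3 + 12·x^2, leaving 2·x^3 - 5·x^2 - 20·x - 12
  leading term 2·x^3: subtract (2·x)·g(x) = 2·x^3 - 8·x^2 - 8·x, leaving 3·x^2 - 12·x - 12
  leading term 3·x^2: subtract (3)·g(x) = 3·x^2 - 12·x - 12, leaving 0
The remainder is 0, so f(x) = g(x) · h(x) with h(x) = -3·x^2 + 2·x + 3. Hence g | f, i.e. f ∈ (g).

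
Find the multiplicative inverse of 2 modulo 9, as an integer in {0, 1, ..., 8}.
Apply the extended Euclidean algorithm to (9, 2), tracking rows (r, s, t) with s·9 + t·2 = r. Each division r_prev = q·r_cur + r_new produces the new row as (previous row) − q·(current row):
  row A: (9, 1, 0)   [1·9 + 0·2 = 9]
  row B: (2, 0, 1)   [0·9 + 1·2 = 2]
  9 = 4·2 + 1   → row C = row A − 4·row B = (1, 1, −4)   [check: 1·9 − 4·2 = 1]
  2 = 2·1 + 0   → remainder 0, stop. gcd = 1 (last nonzero row C).
The gcd is 1, so 2 is invertible mod 9. The last nonzero row gives 1·9 − 4·2 = 1, so t = −4. So 2^(−1) ≡ −4 ≡ 5 (mod 9). Verify: 2 · 5 = 10 ≡ 1 (mod 9). ✓

Final answer: 2^(−1) ≡ 5 (mod 9)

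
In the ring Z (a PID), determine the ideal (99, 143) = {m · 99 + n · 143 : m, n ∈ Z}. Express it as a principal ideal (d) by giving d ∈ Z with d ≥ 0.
In the PID Z, (a, b) is generated by gcd(a, b). Compute gcd(143, 99) with the extended Euclidean algorithm, tracking rows (r, s, t) with s·143 + t·99 = r:
  row A: (143, 1, 0)   [1·143 + 0·99 = 143]
  row B: (99, 0, 1)   [0·143 + 1·99 = 99]
  143 = 1·99 + 44   → row C = row A − 1·row B = (44, 1, −1)   [check: 1·143 − 1·99 = 44]
  99 = 2·44 + 11   → row D = row B − 2·row C = (11, −2, 3)   [check: −2·143 + 3·99 = 11]
  44 = 4·11 + 0   → remainder 0, stop. gcd = 11 (last nonzero row D).
So gcd(99, 143) = 11, with Bézout identity −2·143 + 3·99 = 11. Containment (⊇): the Bézout identity exhibits 11 as an element of (99, 143), giving (11) ⊆ (99, 143). Containment (⊆): since 11 | 99 and 11 | 143 (99 = 11·9, 143 = 11·13), every Z-linear combination of 99 and 143 is divisible by 11, so (99, 143) ⊆ (11). Therefore (99, 143) = (11), d = 11.

Final answer: (99, 143) = (11); d = 11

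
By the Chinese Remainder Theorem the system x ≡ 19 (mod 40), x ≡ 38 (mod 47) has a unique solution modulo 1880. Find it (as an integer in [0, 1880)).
x ≡ 179 (mod 1880); the representative in [0, 1880) is 179

The moduli 40, 47 are pairwise coprime, so by the CRT there is a unique solution mod 40·47 = 1880.
Solve by successive substitution. Start with x ≡ 19 (mod 40).
  Combine with x ≡ 38 (mod 47): write x = 19 + 40·t and require 19 + 40·t ≡ 38 (mod 47), i.e. 40·t ≡ 38 − 19 ≡ 19 (mod 47). Since 40^(−1) ≡ 20 (mod 47), t ≡ 20·19 ≡ 4 (mod 47). So x ≡ 19 + 40·4 = 179 (mod 1880).
Unique solution in [0, 1880): x = 179.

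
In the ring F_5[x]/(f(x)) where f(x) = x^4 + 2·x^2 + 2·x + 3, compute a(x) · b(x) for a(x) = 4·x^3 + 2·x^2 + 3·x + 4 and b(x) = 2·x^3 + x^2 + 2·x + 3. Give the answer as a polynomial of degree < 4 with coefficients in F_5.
Multiply as integer polynomials: a · b = 8·x^6 + 8·x^5 + 16·x^4 + 27·x^3 + 16·x^2 + 17·x + 12. Reducing coefficients mod 5: a · b ≡ 3·x^6 + 3·x^5 + x^4 + 2·x^3 + x^2 + 2·x + 2. Now divide by f(x) = x^4 + 2·x^2 + 2·x + 3 in F_5[x], eliminating the leading term at each step:
  leading term 3·x^6: subtract (3·x^2)·f(x) = 3·x^6 + x^4 + x^3 + 4·x^2, leaving 3·x^5 + x^3 + 2·x^2 + 2·x + 2 (coefficients mod 5)
  leading term 3·x^5: subtract (3·x)·f(x) = 3·x^5 + x^3 + x^2 + 4·x, leaving x^2 + 3·x + 2 (coefficients mod 5)
The degree is now < 4, so this is the remainder. Hence a · b ≡ x^2 + 3·x + 2 in F_5[x]/(f).

Final answer: a · b ≡ x^2 + 3·x + 2 (mod f(x))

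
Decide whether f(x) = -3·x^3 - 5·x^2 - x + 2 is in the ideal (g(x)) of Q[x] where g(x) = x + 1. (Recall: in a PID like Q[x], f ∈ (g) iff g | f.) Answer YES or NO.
In Q[x] the ideal (g) consists of all multiples of g, so f ∈ (g) iff g | f, i.e. iff the remainder of f on division by g is 0. Divide f by g (g is monic, so eliminate the leading term of the running remainder at each step):
  leading term -3·x^3: subtract (-3·x^2)·g(x) = -3·x^3 - 3·x^2, leaving -2·x^2 - x + 2
  leading term -2·x^2: subtract (-2·x)·g(x) = -2·x^2 - 2·x, leaving x + 2
  leading term x: subtract (1)·g(x) = x + 1, leaving 1
The remainder r(x) = 1 ≠ 0 (and deg r < deg g), so g ∤ f, i.e. f ∉ (g).

Final answer: NO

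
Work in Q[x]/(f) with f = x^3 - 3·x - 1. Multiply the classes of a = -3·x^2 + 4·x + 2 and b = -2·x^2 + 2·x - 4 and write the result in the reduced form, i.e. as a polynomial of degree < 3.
First multiply in Q[x] without reducing: a · b = 6·x^4 - 14·x^3 + 16·x^2 - 12·x - 8. Now divide by f(x) = x^3 - 3·x - 1, eliminating the leading term at each step:
  leading term 6·x^4: subtract (6·x)·f(x) = 6·x^4 - 18·x^2 - 6·x, leaving -14·x^3 + 34·x^2 - 6·x - 8
  leading term -14·x^3: subtract (-14)·f(x) = -14·x^3 + 42·x + 14, leaving 34·x^2 - 48·x - 22
The degree is now < 3, so this is the remainder. Hence a · b ≡ 34·x^2 - 48·x - 22 in Q[x]/(f).

Final answer: a · b ≡ 34·x^2 - 48·x - 22 (mod f(x))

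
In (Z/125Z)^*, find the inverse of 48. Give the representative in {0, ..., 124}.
Apply the extended Euclidean algorithm to (125, 48), tracking rows (r, s, t) with s·125 + t·48 = r. Each division r_prev = q·r_cur + r_new produces the new row as (previous row) − q·(current row):
  row A: (125, 1, 0)   [1·125 + 0·48 = 125]
  row B: (48, 0, 1)   [0·125 + 1·48 = 48]
  125 = 2·48 + 29   → row C = row A − 2·row B = (29, 1, −2)   [check: 1·125 − 2·48 = 29]
  48 = 1·29 + 19   → row D = row B − 1·row C = (19, −1, 3)   [check: −1·125 + 3·48 = 19]
  29 = 1·19 + 10   → row E = row C − 1·row D = (10, 2, −5)   [check: 2·125 − 5·48 = 10]
  19 = 1·10 + 9   → row F = row D − 1·row E = (9, −3, 8)   [check: −3·125 + 8·48 = 9]
  10 = 1·9 + 1   → row G = row E − 1·row F = (1, 5, −13)   [check: 5·125 − 13·48 = 1]
  9 = 9·1 + 0   → remainder 0, stop. gcd = 1 (last nonzero row G).
The gcd is 1, so 48 is invertible mod 125. The last nonzero row gives 5·125 − 13·48 = 1, so t = −13. So 48^(−1) ≡ −13 ≡ 112 (mod 125). Verify: 48 · 112 = 5376 ≡ 1 (mod 125). ✓

Final answer: 48^(−1) ≡ 112 (mod 125)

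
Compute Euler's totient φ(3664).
φ is multiplicative, with φ(p^e) = p^e − p^(e−1). Factorise 3664 = 2^4 · 229. Then
  φ(3664) = (2^4 − 2^3) · (229 − 1) = 8 · 228 = 1824.

Final answer: φ(3664) = 1824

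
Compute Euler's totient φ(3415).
φ(3415) = 2728

φ is multiplicative, with φ(p^e) = p^e − p^(e−1). Factorise 3415 = 5 · 683. Then
  φ(3415) = (5 − 1) · (683 − 1) = 4 · 682 = 2728.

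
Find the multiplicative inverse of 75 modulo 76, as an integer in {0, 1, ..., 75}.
75^(−1) ≡ 75 (mod 76)

Apply the extended Euclidean algorithm to (76, 75), tracking rows (r, s, t) with s·76 + t·75 = r. Each division r_prev = q·r_cur + r_new produces the new row as (previous row) − q·(current row):
  row A: (76, 1, 0)   [1·76 + 0·75 = 76]
  row B: (75, 0, 1)   [0·76 + 1·75 = 75]
  76 = 1·75 + 1   → row C = row A − 1·row B = (1, 1, −1)   [check: 1·76 − 1·75 = 1]
  75 = 75·1 + 0   → remainder 0, stop. gcd = 1 (last nonzero row C).
The gcd is 1, so 75 is invertible mod 76. The last nonzero row gives 1·76 − 1·75 = 1, so t = −1. So 75^(−1) ≡ −1 ≡ 75 (mod 76). Verify: 75 · 75 = 5625 ≡ 1 (mod 76). ✓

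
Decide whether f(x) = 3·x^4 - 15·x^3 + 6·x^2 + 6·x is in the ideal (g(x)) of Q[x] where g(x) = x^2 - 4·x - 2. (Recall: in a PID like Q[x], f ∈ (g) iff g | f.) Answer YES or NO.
In Q[x] the ideal (g) consists of all multiples of g, so f ∈ (g) iff g | f, i.e. iff the remainder of f on division by g is 0. Divide f by g (g is monic, so eliminate the leading term of the running remainder at each step):
  leading term 3·x^4: subtract (3·x^2)·g(x) = 3·x^4 - 12·x^3 - 6·x^2, leaving -3·x^3 + 12·x^2 + 6·x
  leading term -3·x^3: subtract (-3·x)·g(x) = -3·x^3 + 12·x^2 + 6·x, leaving 0
The remainder is 0, so f(x) = g(x) · h(x) with h(x) = 3·x^2 - 3·x. Hence g | f, i.e. f ∈ (g).

Final answer: YES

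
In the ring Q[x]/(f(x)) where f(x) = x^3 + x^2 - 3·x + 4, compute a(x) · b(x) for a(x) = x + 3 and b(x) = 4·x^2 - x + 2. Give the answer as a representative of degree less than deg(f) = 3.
First multiply in Q[x] without reducing: a · b = 4·x^3 + 11·x^2 - x + 6. Now divide by f(x) = x^3 + x^2 - 3·x + 4, eliminating the leading term at each step:
  leading term 4·x^3: subtract (4)·f(x) = 4·x^3 + 4·x^2 - 12·x + 16, leaving 7·x^2 + 11·x - 10
The degree is now < 3, so this is the remainder. Hence a · b ≡ 7·x^2 + 11·x - 10 in Q[x]/(f).

Final answer: a · b ≡ 7·x^2 + 11·x - 10 (mod f(x))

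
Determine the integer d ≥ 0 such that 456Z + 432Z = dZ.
(456, 432) = (24); d = 24

In the PID Z, (a, b) is generated by gcd(a, b). Compute gcd(456, 432) with the extended Euclidean algorithm, tracking rows (r, s, t) with s·456 + t·432 = r:
  row A: (456, 1, 0)   [1·456 + 0·432 = 456]
  row B: (432, 0, 1)   [0·456 + 1·432 = 432]
  456 = 1·432 + 24   → row C = row A − 1·row B = (24, 1, −1)   [check: 1·456 − 1·432 = 24]
  432 = 18·24 + 0   → remainder 0, stop. gcd = 24 (last nonzero row C).
So gcd(456, 432) = 24, with Bézout identity 1·456 − 1·432 = 24. Containment (⊇): the Bézout identity exhibits 24 as an element of (456, 432), giving (24) ⊆ (456, 432). Containment (⊆): since 24 | 456 and 24 | 432 (456 = 24·19, 432 = 24·18), every Z-linear combination of 456 and 432 is divisible by 24, so (456, 432) ⊆ (24). Therefore (456, 432) = (24), d = 24.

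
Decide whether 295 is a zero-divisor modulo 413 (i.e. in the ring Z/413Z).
YES

gcd(295, 413) = 59 > 1, so 295 is not a unit in Z/413Z. In Z/nZ every nonzero non-unit is a zero-divisor: explicitly, take b = 413/gcd = 7 ≠ 0 (mod 413); then 295·7 = 2065 = 5·413, i.e. 295·7 ≡ 0 (mod 413). So 295 is a zero-divisor.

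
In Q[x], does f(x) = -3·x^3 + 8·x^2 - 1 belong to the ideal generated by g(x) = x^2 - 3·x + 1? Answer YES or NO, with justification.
In Q[x] the ideal (g) consists of all multiples of g, so f ∈ (g) iff g | f, i.e. iff the remainder of f on division by g is 0. Divide f by g (g is monic, so eliminate the leading term of the running remainder at each step):
  leading term -3·x^3: subtract (-3·x)·g(x) = -3·x^3 + 9·x^2 - 3·x, leaving -x^2 + 3·x - 1
  leading term -x^2: subtract (-1)·g(x) = -x^2 + 3·x - 1, leaving 0
The remainder is 0, so f(x) = g(x) · h(x) with h(x) = -3·x - 1. Hence g | f, i.e. f ∈ (g).

Final answer: YES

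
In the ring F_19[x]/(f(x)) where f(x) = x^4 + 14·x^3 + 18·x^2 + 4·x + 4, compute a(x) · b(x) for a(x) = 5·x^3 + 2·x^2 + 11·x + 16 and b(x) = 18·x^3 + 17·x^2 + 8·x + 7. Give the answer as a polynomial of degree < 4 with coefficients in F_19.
a · b ≡ 7·x^3 + 16·x^2 + 6·x + 12 (mod f(x))

Multiply as integer polynomials: a · b = 90·x^6 + 121·x^5 + 272·x^4 + 526·x^3 + 374·x^2 + 205·x + 112. Reducing coefficients mod 19: a · b ≡ 14·x^6 + 7·x^5 + 6·x^4 + 13·x^3 + 13·x^2 + 15·x + 17. Now divide by f(x) = x^4 + 14·x^3 + 18·x^2 + 4·x + 4 in F_19[x], eliminating the leading term at each step:
  leading term 14·x^6: subtract (14·x^2)·f(x) = 14·x^6 + 6·x^5 + 5·x^4 + 18·x^3 + 18·x^2, leaving x^5 + x^4 + 14·x^3 + 14·x^2 + 15·x + 17 (coefficients mod 19)
  leading term x^5: subtract (x)·f(x) = x^5 + 14·x^4 + 18·x^3 + 4·x^2 + 4·x, leaving 6·x^4 + 15·x^3 + 10·x^2 + 11·x + 17 (coefficients mod 19)
  leading term 6·x^4: subtract (6)·f(x) = 6·x^4 + 8·x^3 + 13·x^2 + 5·x + 5, leaving 7·x^3 + 16·x^2 + 6·x + 12 (coefficients mod 19)
The degree is now < 4, so this is the remainder. Hence a · b ≡ 7·x^3 + 16·x^2 + 6·x + 12 in F_19[x]/(f).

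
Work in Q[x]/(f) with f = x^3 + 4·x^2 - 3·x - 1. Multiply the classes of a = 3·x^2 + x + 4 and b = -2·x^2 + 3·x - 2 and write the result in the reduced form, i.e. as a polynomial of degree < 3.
a · b ≡ -153·x^2 + 97·x + 23 (mod f(x))

First multiply in Q[x] without reducing: a · b = -6·x^4 + 7·x^3 - 11·x^2 + 10·x - 8. Now divide by f(x) = x^3 + 4·x^2 - 3·x - 1, eliminating the leading term at each step:
  leading term -6·x^4: subtract (-6·x)·f(x) = -6·x^4 - 24·x^3 + 18·x^2 + 6·x, leaving 31·x^3 - 29·x^2 + 4·x - 8
  leading term 31·x^3: subtract (31)·f(x) = 31·x^3 + 124·x^2 - 93·x - 31, leaving -153·x^2 + 97·x + 23
The degree is now < 3, so this is the remainder. Hence a · b ≡ -153·x^2 + 97·x + 23 in Q[x]/(f).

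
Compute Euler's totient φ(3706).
φ(3706) = 1728

φ is multiplicative, with φ(p^e) = p^e − p^(e−1). Factorise 3706 = 2 · 17 · 109. Then
  φ(3706) = (2 − 1) · (17 − 1) · (109 − 1) = 1 · 16 · 108 = 1728.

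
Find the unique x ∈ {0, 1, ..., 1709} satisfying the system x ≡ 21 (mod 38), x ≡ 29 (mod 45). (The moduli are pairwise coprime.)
The moduli 38, 45 are pairwise coprime, so by the CRT there is a unique solution mod 38·45 = 1710.
Solve by successive substitution. Start with x ≡ 21 (mod 38).
  Combine with x ≡ 29 (mod 45): write x = 21 + 38·t and require 21 + 38·t ≡ 29 (mod 45), i.e. 38·t ≡ 29 − 21 ≡ 8 (mod 45). Since 38^(−1) ≡ 32 (mod 45), t ≡ 32·8 ≡ 31 (mod 45). So x ≡ 21 + 38·31 = 1199 (mod 1710).
Unique solution in [0, 1710): x = 1199.

Final answer: x ≡ 1199 (mod 1710); the representative in [0, 1710) is 1199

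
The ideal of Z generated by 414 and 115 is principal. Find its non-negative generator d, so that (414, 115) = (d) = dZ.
(414, 115) = (23); d = 23

In the PID Z, (a, b) is generated by gcd(a, b). Compute gcd(414, 115) with the extended Euclidean algorithm, tracking rows (r, s, t) with s·414 + t·115 = r:
  row A: (414, 1, 0)   [1·414 + 0·115 = 414]
  row B: (115, 0, 1)   [0·414 + 1·115 = 115]
  414 = 3·115 + 69   → row C = row A − 3·row B = (69, 1, −3)   [check: 1·414 − 3·115 = 69]
  115 = 1·69 + 46   → row D = row B − 1·row C = (46, −1, 4)   [check: −1·414 + 4·115 = 46]
  69 = 1·46 + 23   → row E = row C − 1·row D = (23, 2, −7)   [check: 2·414 − 7·115 = 23]
  46 = 2·23 + 0   → remainder 0, stop. gcd = 23 (last nonzero row E).
So gcd(414, 115) = 23, with Bézout identity 2·414 − 7·115 = 23. Containment (⊇): the Bézout identity exhibits 23 as an element of (414, 115), giving (23) ⊆ (414, 115). Containment (⊆): since 23 | 414 and 23 | 115 (414 = 23·18, 115 = 23·5), every Z-linear combination of 414 and 115 is divisible by 23, so (414, 115) ⊆ (23). Therefore (414, 115) = (23), d = 23.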